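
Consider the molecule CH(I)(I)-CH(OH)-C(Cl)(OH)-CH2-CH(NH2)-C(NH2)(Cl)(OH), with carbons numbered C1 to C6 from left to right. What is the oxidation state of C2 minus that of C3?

C2: 2C, 1H, 1O → 0 − 1 + 1 = 0
C3: 2C, 1O, 1Cl → 0 + 1 + 1 = +2
Difference: 0 − (+2) = -2.

-2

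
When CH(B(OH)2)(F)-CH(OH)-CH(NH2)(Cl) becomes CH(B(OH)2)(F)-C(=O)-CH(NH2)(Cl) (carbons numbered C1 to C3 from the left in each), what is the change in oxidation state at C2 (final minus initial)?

+2

Before: C2 has 2 bonds to C, 1 bond to H, 1 bond to O → oxidation state 0.
After: C2 has 2 bonds to C, 2 bonds to O → oxidation state +2.
Δ = +2 − (0) = +2, so this is an oxidation at C2.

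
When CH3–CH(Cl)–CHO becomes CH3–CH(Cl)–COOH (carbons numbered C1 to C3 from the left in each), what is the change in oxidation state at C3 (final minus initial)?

Before: C3 has 1 bond to C, 1 bond to H, 2 bonds to O → oxidation state +1.
After: C3 has 1 bond to C, 3 bonds to O → oxidation state +3.
Δ = +3 − (+1) = +2, so this is an oxidation at C3.

+2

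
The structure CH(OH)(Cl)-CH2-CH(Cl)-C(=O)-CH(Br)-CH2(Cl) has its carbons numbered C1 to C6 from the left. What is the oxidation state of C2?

Bonds to more-electronegative neighbours contribute +1 each, bonds to H or metals contribute −1 each, and C–C bonds contribute 0.
C2 has one bond to C (0), one bond to C (0), one bond to H (-1), one bond to H (-1).
Oxidation state = 0 + 0 − 1 − 1 = -2.

-2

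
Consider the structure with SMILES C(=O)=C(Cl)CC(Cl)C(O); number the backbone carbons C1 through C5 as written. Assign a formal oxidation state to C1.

C1 has a double bond to C (2×0 = 0), a double bond to O (2×+1 = +2).
Oxidation state = 0 + 2 = +2.

+2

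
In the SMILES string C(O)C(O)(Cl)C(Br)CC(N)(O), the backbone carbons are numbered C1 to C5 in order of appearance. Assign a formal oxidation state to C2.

Count +1 for every bond to an atom more electronegative than carbon and −1 for every bond to one less electronegative; C–C bonds are 0.
C2 has one bond to C (0), one bond to C (0), one bond to O (+1), one bond to Cl (+1).
Oxidation state = 0 + 0 + 1 + 1 = +2.

+2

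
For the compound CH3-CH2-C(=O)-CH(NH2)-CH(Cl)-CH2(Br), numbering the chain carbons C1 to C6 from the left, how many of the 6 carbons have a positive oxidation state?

Count +1 for every bond to an atom more electronegative than carbon and −1 for every bond to one less electronegative; C–C bonds are 0. Tallying each carbon:
C1: 1C, 3H → 0 − 3 = -3
C2: 2C, 2H → 0 − 2 = -2
C3: 2C, 2O → 0 + 2 = +2
C4: 2C, 1H, 1N → 0 − 1 + 1 = 0
C5: 2C, 1H, 1Cl → 0 − 1 + 1 = 0
C6: 1C, 2H, 1Br → 0 − 2 + 1 = -1
1 carbon (C3) meets the condition.

1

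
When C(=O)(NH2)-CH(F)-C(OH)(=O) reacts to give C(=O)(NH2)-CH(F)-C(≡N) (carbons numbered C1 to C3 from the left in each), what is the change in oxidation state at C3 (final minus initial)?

0

Before: C3 has 1 bond to C, 3 bonds to O → oxidation state +3.
After: C3 has 1 bond to C, 3 bonds to N → oxidation state +3.
Δ = +3 − (+3) = 0, so no net redox change at C3.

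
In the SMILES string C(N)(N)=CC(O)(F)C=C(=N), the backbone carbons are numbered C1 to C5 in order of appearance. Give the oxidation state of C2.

C2 has a double bond to C (2×0 = 0), one bond to C (0), one bond to H (-1).
Oxidation state = 0 + 0 − 1 = -1.

-1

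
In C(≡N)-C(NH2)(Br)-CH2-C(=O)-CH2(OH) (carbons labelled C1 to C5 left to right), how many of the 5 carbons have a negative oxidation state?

2

Tallying each carbon's bonds:
C1: 1C, 3N → 0 + 3 = +3
C2: 2C, 1N, 1Br → 0 + 1 + 1 = +2
C3: 2C, 2H → 0 − 2 = -2
C4: 2C, 2O → 0 + 2 = +2
C5: 1C, 2H, 1O → 0 − 2 + 1 = -1
2 carbons (C3, C5) meet the condition.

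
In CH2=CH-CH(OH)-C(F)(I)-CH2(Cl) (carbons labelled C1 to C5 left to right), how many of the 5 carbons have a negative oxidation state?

Tallying each carbon's bonds:
C1: 2C, 2H → 0 − 2 = -2
C2: 3C, 1H → 0 − 1 = -1
C3: 2C, 1H, 1O → 0 − 1 + 1 = 0
C4: 2C, 1F, 1I → 0 + 1 + 1 = +2
C5: 1C, 2H, 1Cl → 0 − 2 + 1 = -1
3 carbons (C1, C2, C5) meet the condition.

3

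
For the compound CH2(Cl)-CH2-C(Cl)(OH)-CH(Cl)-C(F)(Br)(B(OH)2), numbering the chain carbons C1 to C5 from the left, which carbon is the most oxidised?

C3

Tallying each carbon's bonds:
C1: 1C, 2H, 1Cl → 0 − 2 + 1 = -1
C2: 2C, 2H → 0 − 2 = -2
C3: 2C, 1O, 1Cl → 0 + 1 + 1 = +2
C4: 2C, 1H, 1Cl → 0 − 1 + 1 = 0
C5: 1C, 1F, 1Br, 1B → 0 + 1 + 1 − 1 = +1
The most oxidised carbon is C3 at +2.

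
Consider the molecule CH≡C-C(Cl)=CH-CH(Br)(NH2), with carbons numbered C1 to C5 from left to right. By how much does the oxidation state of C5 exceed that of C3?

C5: 1C, 1H, 1N, 1Br → 0 − 1 + 1 + 1 = +1
C3: 3C, 1Cl → 0 + 1 = +1
Difference: +1 − (+1) = 0.

0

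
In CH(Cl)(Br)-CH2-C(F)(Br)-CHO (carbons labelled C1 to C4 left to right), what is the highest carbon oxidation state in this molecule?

Tallying each carbon's bonds:
C1: 1C, 1H, 1Cl, 1Br → 0 − 1 + 1 + 1 = +1
C2: 2C, 2H → 0 − 2 = -2
C3: 2C, 1F, 1Br → 0 + 1 + 1 = +2
C4: 1C, 1H, 2O → 0 − 1 + 2 = +1
The highest value is +2.

+2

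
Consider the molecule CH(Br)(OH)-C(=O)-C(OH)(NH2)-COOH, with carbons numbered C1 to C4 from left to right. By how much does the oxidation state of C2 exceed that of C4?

C2: 2C, 2O → 0 + 2 = +2
C4: 1C, 3O → 0 + 3 = +3
Difference: +2 − (+3) = -1.

-1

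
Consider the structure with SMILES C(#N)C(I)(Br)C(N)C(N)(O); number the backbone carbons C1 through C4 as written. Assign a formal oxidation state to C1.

+3

Bonds to more-electronegative neighbours contribute +1 each, bonds to H or metals contribute −1 each, and C–C bonds contribute 0.
C1 has one bond to C (0), a triple bond to N (3×+1 = +3).
Oxidation state = 0 + 3 = +3.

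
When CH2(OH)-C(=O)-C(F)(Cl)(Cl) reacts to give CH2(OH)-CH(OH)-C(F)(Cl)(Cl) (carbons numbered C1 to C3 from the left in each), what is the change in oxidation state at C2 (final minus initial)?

Before: C2 has 2 bonds to C, 2 bonds to O → oxidation state +2.
After: C2 has 2 bonds to C, 1 bond to H, 1 bond to O → oxidation state 0.
Δ = 0 − (+2) = -2, so this is a reduction at C2.

-2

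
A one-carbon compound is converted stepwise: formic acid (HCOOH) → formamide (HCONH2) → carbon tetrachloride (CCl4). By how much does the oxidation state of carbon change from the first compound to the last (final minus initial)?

Carbon oxidation states along the series — formic acid: +2, formamide: +2, carbon tetrachloride: +4.
Net change = +4 − (+2) = +2.

+2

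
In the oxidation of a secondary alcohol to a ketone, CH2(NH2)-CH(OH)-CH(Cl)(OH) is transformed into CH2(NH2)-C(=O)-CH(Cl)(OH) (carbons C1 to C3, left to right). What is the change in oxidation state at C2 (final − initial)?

+2

Before: C2 has 2 bonds to C, 1 bond to H, 1 bond to O → oxidation state 0.
After: C2 has 2 bonds to C, 2 bonds to O → oxidation state +2.
Δ = +2 − (0) = +2, so this is an oxidation at C2.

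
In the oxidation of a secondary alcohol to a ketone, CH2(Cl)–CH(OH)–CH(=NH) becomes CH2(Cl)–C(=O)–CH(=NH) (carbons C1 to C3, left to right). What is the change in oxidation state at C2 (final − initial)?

Before: C2 has 2 bonds to C, 1 bond to H, 1 bond to O → oxidation state 0.
After: C2 has 2 bonds to C, 2 bonds to O → oxidation state +2.
Δ = +2 − (0) = +2, so this is an oxidation at C2.

+2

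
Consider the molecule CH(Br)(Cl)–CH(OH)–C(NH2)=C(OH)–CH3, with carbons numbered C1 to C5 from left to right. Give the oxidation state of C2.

0

Assign +1 per bond to O/N/halogen, −1 per bond to H or an electropositive element, and 0 per bond to carbon.
C2 has one bond to C (0), one bond to C (0), one bond to O (+1), one bond to H (-1).
Oxidation state = 0 + 0 + 1 − 1 = 0.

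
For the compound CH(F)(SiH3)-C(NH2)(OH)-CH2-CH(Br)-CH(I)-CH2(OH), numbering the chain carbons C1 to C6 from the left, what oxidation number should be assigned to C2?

+2

Each bond to a more electronegative atom (O, N, halogen) counts +1, each bond to a less electronegative atom (H, metal, B, Si) counts −1, and each C–C bond counts 0.
C2 has one bond to C (0), one bond to C (0), one bond to N (+1), one bond to O (+1).
Oxidation state = 0 + 0 + 1 + 1 = +2.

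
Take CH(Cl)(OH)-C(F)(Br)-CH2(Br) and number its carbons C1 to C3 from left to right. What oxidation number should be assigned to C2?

+2

C2 has one bond to C (0), one bond to C (0), one bond to F (+1), one bond to Br (+1).
Oxidation state = 0 + 0 + 1 + 1 = +2.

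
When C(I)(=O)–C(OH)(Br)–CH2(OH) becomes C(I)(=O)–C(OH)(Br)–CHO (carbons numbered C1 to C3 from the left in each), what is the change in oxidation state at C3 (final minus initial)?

+2

Before: C3 has 1 bond to C, 2 bonds to H, 1 bond to O → oxidation state -1.
After: C3 has 1 bond to C, 1 bond to H, 2 bonds to O → oxidation state +1.
Δ = +1 − (-1) = +2, so this is an oxidation at C3.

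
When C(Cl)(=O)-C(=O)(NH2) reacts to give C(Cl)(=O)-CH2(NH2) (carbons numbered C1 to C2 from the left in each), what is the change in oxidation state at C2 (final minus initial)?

-4

Before: C2 has 1 bond to C, 2 bonds to O, 1 bond to N → oxidation state +3.
After: C2 has 1 bond to C, 2 bonds to H, 1 bond to N → oxidation state -1.
Δ = -1 − (+3) = -4, so this is a reduction at C2.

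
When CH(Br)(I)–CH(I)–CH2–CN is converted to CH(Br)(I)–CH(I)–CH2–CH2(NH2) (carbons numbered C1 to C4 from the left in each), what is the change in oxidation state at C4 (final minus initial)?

Before: C4 has 1 bond to C, 3 bonds to N → oxidation state +3.
After: C4 has 1 bond to C, 2 bonds to H, 1 bond to N → oxidation state -1.
Δ = -1 − (+3) = -4, so this is a reduction at C4.

-4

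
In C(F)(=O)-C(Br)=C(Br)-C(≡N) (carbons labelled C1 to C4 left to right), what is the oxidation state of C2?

+1

Bonds to more-electronegative neighbours contribute +1 each, bonds to H or metals contribute −1 each, and C–C bonds contribute 0.
C2 has one bond to C (0), a double bond to C (2×0 = 0), one bond to Br (+1).
Oxidation state = 0 + 0 + 1 = +1.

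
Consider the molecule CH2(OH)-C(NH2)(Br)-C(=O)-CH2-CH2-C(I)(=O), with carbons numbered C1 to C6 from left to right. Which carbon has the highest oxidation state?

Tallying each carbon's bonds:
C1: 1C, 2H, 1O → 0 − 2 + 1 = -1
C2: 2C, 1N, 1Br → 0 + 1 + 1 = +2
C3: 2C, 2O → 0 + 2 = +2
C4: 2C, 2H → 0 − 2 = -2
C5: 2C, 2H → 0 − 2 = -2
C6: 1C, 2O, 1I → 0 + 2 + 1 = +3
The most oxidised carbon is C6 at +3.

C6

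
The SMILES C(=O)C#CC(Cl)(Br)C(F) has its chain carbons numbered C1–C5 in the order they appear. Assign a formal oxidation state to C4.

Each bond to a more electronegative atom (O, N, halogen) counts +1, each bond to a less electronegative atom (H, metal, B, Si) counts −1, and each C–C bond counts 0.
C4 has one bond to C (0), one bond to C (0), one bond to Cl (+1), one bond to Br (+1).
Oxidation state = 0 + 0 + 1 + 1 = +2.

+2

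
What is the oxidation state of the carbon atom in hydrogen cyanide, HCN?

+2

Bonds to more-electronegative neighbours contribute +1 each, bonds to H or metals contribute −1 each, and C–C bonds contribute 0.
The carbon has one bond to H (-1), a triple bond to N (3×+1 = +3).
Oxidation state = -1 + 3 = +2.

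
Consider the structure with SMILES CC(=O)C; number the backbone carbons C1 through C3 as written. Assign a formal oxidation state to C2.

C2 has one bond to C (0), one bond to C (0), a double bond to O (2×+1 = +2).
Oxidation state = 0 + 0 + 2 = +2.

+2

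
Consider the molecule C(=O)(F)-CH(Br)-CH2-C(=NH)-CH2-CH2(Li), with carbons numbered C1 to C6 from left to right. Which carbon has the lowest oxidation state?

Tallying each carbon's bonds:
C1: 1C, 2O, 1F → 0 + 2 + 1 = +3
C2: 2C, 1H, 1Br → 0 − 1 + 1 = 0
C3: 2C, 2H → 0 − 2 = -2
C4: 2C, 2N → 0 + 2 = +2
C5: 2C, 2H → 0 − 2 = -2
C6: 1C, 2H, 1Li → 0 − 2 − 1 = -3
The most reduced carbon is C6 at -3.

C6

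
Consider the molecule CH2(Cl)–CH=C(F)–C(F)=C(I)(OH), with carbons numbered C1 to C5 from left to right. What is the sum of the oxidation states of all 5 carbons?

Tallying each carbon's bonds:
C1: 1C, 2H, 1Cl → 0 − 2 + 1 = -1
C2: 3C, 1H → 0 − 1 = -1
C3: 3C, 1F → 0 + 1 = +1
C4: 3C, 1F → 0 + 1 = +1
C5: 2C, 1O, 1I → 0 + 1 + 1 = +2
Sum = -1 − 1 + 1 + 1 + 2 = +2.

+2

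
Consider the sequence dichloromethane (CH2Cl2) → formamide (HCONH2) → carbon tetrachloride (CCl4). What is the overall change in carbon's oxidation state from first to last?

+4

Carbon oxidation states along the series — dichloromethane: 0, formamide: +2, carbon tetrachloride: +4.
Net change = +4 − (0) = +4.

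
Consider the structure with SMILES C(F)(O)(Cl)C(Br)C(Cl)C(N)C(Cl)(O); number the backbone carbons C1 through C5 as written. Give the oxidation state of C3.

0

C3 has one bond to C (0), one bond to C (0), one bond to Cl (+1), one bond to H (-1).
Oxidation state = 0 + 0 + 1 − 1 = 0.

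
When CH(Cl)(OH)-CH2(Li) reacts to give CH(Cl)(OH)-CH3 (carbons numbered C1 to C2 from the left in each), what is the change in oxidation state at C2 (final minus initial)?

0

Before: C2 has 1 bond to C, 2 bonds to H, 1 bond to Li → oxidation state -3.
After: C2 has 1 bond to C, 3 bonds to H → oxidation state -3.
Δ = -3 − (-3) = 0, so no net redox change at C2.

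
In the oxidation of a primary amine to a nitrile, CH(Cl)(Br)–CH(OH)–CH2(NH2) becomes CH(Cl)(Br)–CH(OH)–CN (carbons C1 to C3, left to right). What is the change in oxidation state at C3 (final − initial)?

+4

Before: C3 has 1 bond to C, 2 bonds to H, 1 bond to N → oxidation state -1.
After: C3 has 1 bond to C, 3 bonds to N → oxidation state +3.
Δ = +3 − (-1) = +4, so this is an oxidation at C3.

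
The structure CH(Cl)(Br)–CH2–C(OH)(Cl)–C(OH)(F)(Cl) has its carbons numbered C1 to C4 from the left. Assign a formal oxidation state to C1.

+1

Bonds to more-electronegative neighbours contribute +1 each, bonds to H or metals contribute −1 each, and C–C bonds contribute 0.
C1 has one bond to C (0), one bond to Cl (+1), one bond to H (-1), one bond to Br (+1).
Oxidation state = 0 + 1 − 1 + 1 = +1.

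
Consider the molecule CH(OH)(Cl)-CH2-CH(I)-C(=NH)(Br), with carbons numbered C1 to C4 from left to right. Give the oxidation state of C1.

+1

Count +1 for every bond to an atom more electronegative than carbon and −1 for every bond to one less electronegative; C–C bonds are 0.
C1 has one bond to C (0), one bond to O (+1), one bond to Cl (+1), one bond to H (-1).
Oxidation state = 0 + 1 + 1 − 1 = +1.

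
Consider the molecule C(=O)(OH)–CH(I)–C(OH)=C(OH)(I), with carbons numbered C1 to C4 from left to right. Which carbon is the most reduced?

C2

Tallying each carbon's bonds:
C1: 1C, 3O → 0 + 3 = +3
C2: 2C, 1H, 1I → 0 − 1 + 1 = 0
C3: 3C, 1O → 0 + 1 = +1
C4: 2C, 1O, 1I → 0 + 1 + 1 = +2
The most reduced carbon is C2 at 0.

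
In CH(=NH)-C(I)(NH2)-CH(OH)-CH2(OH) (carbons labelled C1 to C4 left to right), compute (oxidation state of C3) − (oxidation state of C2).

-2

C3: 2C, 1H, 1O → 0 − 1 + 1 = 0
C2: 2C, 1N, 1I → 0 + 1 + 1 = +2
Difference: 0 − (+2) = -2.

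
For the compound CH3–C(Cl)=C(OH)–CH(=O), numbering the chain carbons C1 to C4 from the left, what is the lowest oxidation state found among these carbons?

Count +1 for every bond to an atom more electronegative than carbon and −1 for every bond to one less electronegative; C–C bonds are 0. Tallying each carbon:
C1: 1C, 3H → 0 − 3 = -3
C2: 3C, 1Cl → 0 + 1 = +1
C3: 3C, 1O → 0 + 1 = +1
C4: 1C, 1H, 2O → 0 − 1 + 2 = +1
The lowest value is -3.

-3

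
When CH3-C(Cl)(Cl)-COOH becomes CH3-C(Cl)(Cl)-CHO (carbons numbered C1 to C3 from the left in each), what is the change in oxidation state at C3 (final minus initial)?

Before: C3 has 1 bond to C, 3 bonds to O → oxidation state +3.
After: C3 has 1 bond to C, 1 bond to H, 2 bonds to O → oxidation state +1.
Δ = +1 − (+3) = -2, so this is a reduction at C3.

-2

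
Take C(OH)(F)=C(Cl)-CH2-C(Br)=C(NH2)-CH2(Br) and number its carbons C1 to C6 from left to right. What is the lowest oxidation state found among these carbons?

Tallying each carbon's bonds:
C1: 2C, 1O, 1F → 0 + 1 + 1 = +2
C2: 3C, 1Cl → 0 + 1 = +1
C3: 2C, 2H → 0 − 2 = -2
C4: 3C, 1Br → 0 + 1 = +1
C5: 3C, 1N → 0 + 1 = +1
C6: 1C, 2H, 1Br → 0 − 2 + 1 = -1
The lowest value is -2.

-2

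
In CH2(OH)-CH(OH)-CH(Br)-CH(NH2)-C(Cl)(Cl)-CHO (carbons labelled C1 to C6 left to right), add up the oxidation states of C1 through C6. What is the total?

Tallying each carbon's bonds:
C1: 1C, 2H, 1O → 0 − 2 + 1 = -1
C2: 2C, 1H, 1O → 0 − 1 + 1 = 0
C3: 2C, 1H, 1Br → 0 − 1 + 1 = 0
C4: 2C, 1H, 1N → 0 − 1 + 1 = 0
C5: 2C, 2Cl → 0 + 2 = +2
C6: 1C, 1H, 2O → 0 − 1 + 2 = +1
Sum = -1 + 0 + 0 + 0 + 2 + 1 = +2.

+2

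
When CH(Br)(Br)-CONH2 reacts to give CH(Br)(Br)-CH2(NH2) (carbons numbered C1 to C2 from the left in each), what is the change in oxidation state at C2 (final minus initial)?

-4

Before: C2 has 1 bond to C, 2 bonds to O, 1 bond to N → oxidation state +3.
After: C2 has 1 bond to C, 2 bonds to H, 1 bond to N → oxidation state -1.
Δ = -1 − (+3) = -4, so this is a reduction at C2.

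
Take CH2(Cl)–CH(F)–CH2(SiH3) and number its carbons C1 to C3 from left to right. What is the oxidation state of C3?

-3

C3 has one bond to C (0), one bond to H (-1), one bond to Si (-1), one bond to H (-1).
Oxidation state = 0 − 1 − 1 − 1 = -3.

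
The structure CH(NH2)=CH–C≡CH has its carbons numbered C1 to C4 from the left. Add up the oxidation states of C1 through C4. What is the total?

-2

Tallying each carbon's bonds:
C1: 2C, 1H, 1N → 0 − 1 + 1 = 0
C2: 3C, 1H → 0 − 1 = -1
C3: 4C → 0 = 0
C4: 3C, 1H → 0 − 1 = -1
Sum = 0 − 1 + 0 − 1 = -2.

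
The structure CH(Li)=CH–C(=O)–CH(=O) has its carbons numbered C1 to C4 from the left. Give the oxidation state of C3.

+2

C3 has one bond to C (0), one bond to C (0), a double bond to O (2×+1 = +2).
Oxidation state = 0 + 0 + 2 = +2.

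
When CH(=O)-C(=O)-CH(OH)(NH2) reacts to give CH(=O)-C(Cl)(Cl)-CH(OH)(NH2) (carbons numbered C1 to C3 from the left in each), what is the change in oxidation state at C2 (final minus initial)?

Before: C2 has 2 bonds to C, 2 bonds to O → oxidation state +2.
After: C2 has 2 bonds to C, 2 bonds to Cl → oxidation state +2.
Δ = +2 − (+2) = 0, so no net redox change at C2.

0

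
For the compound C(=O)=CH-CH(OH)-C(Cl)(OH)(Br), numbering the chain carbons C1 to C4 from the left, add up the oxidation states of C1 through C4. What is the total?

+4

Count +1 for every bond to an atom more electronegative than carbon and −1 for every bond to one less electronegative; C–C bonds are 0. Tallying each carbon:
C1: 2C, 2O → 0 + 2 = +2
C2: 3C, 1H → 0 − 1 = -1
C3: 2C, 1H, 1O → 0 − 1 + 1 = 0
C4: 1C, 1O, 1Cl, 1Br → 0 + 1 + 1 + 1 = +3
Sum = +2 − 1 + 0 + 3 = +4.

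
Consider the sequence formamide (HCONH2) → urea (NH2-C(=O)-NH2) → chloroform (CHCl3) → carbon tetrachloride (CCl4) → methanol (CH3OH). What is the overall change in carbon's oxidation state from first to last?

Carbon oxidation states along the series — formamide: +2, urea: +4, chloroform: +2, carbon tetrachloride: +4, methanol: -2.
Net change = -2 − (+2) = -4.

-4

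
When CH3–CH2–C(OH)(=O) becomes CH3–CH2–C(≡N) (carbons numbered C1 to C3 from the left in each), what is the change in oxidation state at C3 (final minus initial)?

0

Before: C3 has 1 bond to C, 3 bonds to O → oxidation state +3.
After: C3 has 1 bond to C, 3 bonds to N → oxidation state +3.
Δ = +3 − (+3) = 0, so no net redox change at C3.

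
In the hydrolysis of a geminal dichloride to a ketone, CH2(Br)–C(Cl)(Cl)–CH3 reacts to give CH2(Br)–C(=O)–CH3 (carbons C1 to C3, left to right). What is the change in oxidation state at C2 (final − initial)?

Before: C2 has 2 bonds to C, 2 bonds to Cl → oxidation state +2.
After: C2 has 2 bonds to C, 2 bonds to O → oxidation state +2.
Δ = +2 − (+2) = 0, so no net redox change at C2.

0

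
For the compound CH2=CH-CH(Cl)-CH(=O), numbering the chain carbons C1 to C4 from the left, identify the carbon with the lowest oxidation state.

Tallying each carbon's bonds:
C1: 2C, 2H → 0 − 2 = -2
C2: 3C, 1H → 0 − 1 = -1
C3: 2C, 1H, 1Cl → 0 − 1 + 1 = 0
C4: 1C, 1H, 2O → 0 − 1 + 2 = +1
The most reduced carbon is C1 at -2.

C1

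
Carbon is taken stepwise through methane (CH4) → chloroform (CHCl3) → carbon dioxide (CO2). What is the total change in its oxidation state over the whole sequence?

+8

Carbon oxidation states along the series — methane: -4, chloroform: +2, carbon dioxide: +4.
Net change = +4 − (-4) = +8.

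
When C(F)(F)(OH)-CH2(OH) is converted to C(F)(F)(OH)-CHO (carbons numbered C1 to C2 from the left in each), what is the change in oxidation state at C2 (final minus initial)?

+2

Before: C2 has 1 bond to C, 2 bonds to H, 1 bond to O → oxidation state -1.
After: C2 has 1 bond to C, 1 bond to H, 2 bonds to O → oxidation state +1.
Δ = +1 − (-1) = +2, so this is an oxidation at C2.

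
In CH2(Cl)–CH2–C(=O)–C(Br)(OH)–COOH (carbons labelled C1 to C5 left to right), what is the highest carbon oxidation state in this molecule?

Each bond to a more electronegative atom (O, N, halogen) counts +1, each bond to a less electronegative atom (H, metal, B, Si) counts −1, and each C–C bond counts 0. Tallying each carbon:
C1: 1C, 2H, 1Cl → 0 − 2 + 1 = -1
C2: 2C, 2H → 0 − 2 = -2
C3: 2C, 2O → 0 + 2 = +2
C4: 2C, 1O, 1Br → 0 + 1 + 1 = +2
C5: 1C, 3O → 0 + 3 = +3
The highest value is +3.

+3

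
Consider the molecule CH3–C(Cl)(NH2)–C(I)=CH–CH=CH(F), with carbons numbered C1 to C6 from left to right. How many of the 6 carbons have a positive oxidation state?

2

Tallying each carbon's bonds:
C1: 1C, 3H → 0 − 3 = -3
C2: 2C, 1N, 1Cl → 0 + 1 + 1 = +2
C3: 3C, 1I → 0 + 1 = +1
C4: 3C, 1H → 0 − 1 = -1
C5: 3C, 1H → 0 − 1 = -1
C6: 2C, 1H, 1F → 0 − 1 + 1 = 0
2 carbons (C2, C3) meet the condition.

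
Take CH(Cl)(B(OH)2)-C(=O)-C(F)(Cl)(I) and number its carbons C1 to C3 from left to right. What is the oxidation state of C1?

-1

C1 has one bond to C (0), one bond to Cl (+1), one bond to H (-1), one bond to B (-1).
Oxidation state = 0 + 1 − 1 − 1 = -1.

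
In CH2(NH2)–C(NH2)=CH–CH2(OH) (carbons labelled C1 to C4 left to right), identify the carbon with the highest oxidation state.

Tallying each carbon's bonds:
C1: 1C, 2H, 1N → 0 − 2 + 1 = -1
C2: 3C, 1N → 0 + 1 = +1
C3: 3C, 1H → 0 − 1 = -1
C4: 1C, 2H, 1O → 0 − 2 + 1 = -1
The most oxidised carbon is C2 at +1.

C2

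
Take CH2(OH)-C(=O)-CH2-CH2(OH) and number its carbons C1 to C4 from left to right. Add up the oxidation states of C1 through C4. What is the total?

Tallying each carbon's bonds:
C1: 1C, 2H, 1O → 0 − 2 + 1 = -1
C2: 2C, 2O → 0 + 2 = +2
C3: 2C, 2H → 0 − 2 = -2
C4: 1C, 2H, 1O → 0 − 2 + 1 = -1
Sum = -1 + 2 − 2 − 1 = -2.

-2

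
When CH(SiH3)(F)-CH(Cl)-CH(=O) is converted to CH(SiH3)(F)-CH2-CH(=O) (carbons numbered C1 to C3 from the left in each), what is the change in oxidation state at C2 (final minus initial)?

Before: C2 has 2 bonds to C, 1 bond to H, 1 bond to Cl → oxidation state 0.
After: C2 has 2 bonds to C, 2 bonds to H → oxidation state -2.
Δ = -2 − (0) = -2, so this is a reduction at C2.

-2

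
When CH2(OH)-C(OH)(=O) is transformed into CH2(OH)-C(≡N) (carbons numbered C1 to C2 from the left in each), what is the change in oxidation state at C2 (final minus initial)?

Before: C2 has 1 bond to C, 3 bonds to O → oxidation state +3.
After: C2 has 1 bond to C, 3 bonds to N → oxidation state +3.
Δ = +3 − (+3) = 0, so no net redox change at C2.

0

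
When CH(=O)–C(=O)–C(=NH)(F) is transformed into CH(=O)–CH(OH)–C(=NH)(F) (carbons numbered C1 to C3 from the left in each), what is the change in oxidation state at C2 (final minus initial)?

Before: C2 has 2 bonds to C, 2 bonds to O → oxidation state +2.
After: C2 has 2 bonds to C, 1 bond to H, 1 bond to O → oxidation state 0.
Δ = 0 − (+2) = -2, so this is a reduction at C2.

-2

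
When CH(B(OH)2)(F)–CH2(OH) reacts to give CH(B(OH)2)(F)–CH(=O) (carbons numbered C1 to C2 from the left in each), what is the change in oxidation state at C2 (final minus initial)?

Before: C2 has 1 bond to C, 2 bonds to H, 1 bond to O → oxidation state -1.
After: C2 has 1 bond to C, 1 bond to H, 2 bonds to O → oxidation state +1.
Δ = +1 − (-1) = +2, so this is an oxidation at C2.

+2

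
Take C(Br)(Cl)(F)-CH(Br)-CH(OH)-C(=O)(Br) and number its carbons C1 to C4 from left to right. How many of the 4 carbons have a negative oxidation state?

0

Count +1 for every bond to an atom more electronegative than carbon and −1 for every bond to one less electronegative; C–C bonds are 0. Tallying each carbon:
C1: 1C, 1F, 1Cl, 1Br → 0 + 1 + 1 + 1 = +3
C2: 2C, 1H, 1Br → 0 − 1 + 1 = 0
C3: 2C, 1H, 1O → 0 − 1 + 1 = 0
C4: 1C, 2O, 1Br → 0 + 2 + 1 = +3
0 carbons meet the condition.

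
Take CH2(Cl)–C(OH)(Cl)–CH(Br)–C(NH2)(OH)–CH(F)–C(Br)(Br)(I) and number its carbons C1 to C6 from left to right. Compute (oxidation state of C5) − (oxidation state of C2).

C5: 2C, 1H, 1F → 0 − 1 + 1 = 0
C2: 2C, 1O, 1Cl → 0 + 1 + 1 = +2
Difference: 0 − (+2) = -2.

-2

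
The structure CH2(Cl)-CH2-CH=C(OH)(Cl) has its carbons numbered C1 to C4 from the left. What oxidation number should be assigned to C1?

-1

C1 has one bond to C (0), one bond to H (-1), one bond to Cl (+1), one bond to H (-1).
Oxidation state = 0 − 1 + 1 − 1 = -1.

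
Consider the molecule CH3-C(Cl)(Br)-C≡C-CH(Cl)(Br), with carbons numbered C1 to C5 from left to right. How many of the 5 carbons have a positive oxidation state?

2

Tallying each carbon's bonds:
C1: 1C, 3H → 0 − 3 = -3
C2: 2C, 1Cl, 1Br → 0 + 1 + 1 = +2
C3: 4C → 0 = 0
C4: 4C → 0 = 0
C5: 1C, 1H, 1Cl, 1Br → 0 − 1 + 1 + 1 = +1
2 carbons (C2, C5) meet the condition.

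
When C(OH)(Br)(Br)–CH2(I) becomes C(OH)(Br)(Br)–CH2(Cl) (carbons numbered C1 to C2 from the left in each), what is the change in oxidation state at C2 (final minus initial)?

0

Before: C2 has 1 bond to C, 2 bonds to H, 1 bond to I → oxidation state -1.
After: C2 has 1 bond to C, 2 bonds to H, 1 bond to Cl → oxidation state -1.
Δ = -1 − (-1) = 0, so no net redox change at C2.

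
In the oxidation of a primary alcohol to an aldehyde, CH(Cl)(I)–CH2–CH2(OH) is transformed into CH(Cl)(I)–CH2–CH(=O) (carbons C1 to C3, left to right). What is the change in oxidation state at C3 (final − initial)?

+2

Before: C3 has 1 bond to C, 2 bonds to H, 1 bond to O → oxidation state -1.
After: C3 has 1 bond to C, 1 bond to H, 2 bonds to O → oxidation state +1.
Δ = +1 − (-1) = +2, so this is an oxidation at C3.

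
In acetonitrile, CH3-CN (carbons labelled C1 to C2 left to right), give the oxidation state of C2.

C2 has a triple bond to N (3×+1 = +3), one bond to C (0).
Oxidation state = +3 + 0 = +3.

+3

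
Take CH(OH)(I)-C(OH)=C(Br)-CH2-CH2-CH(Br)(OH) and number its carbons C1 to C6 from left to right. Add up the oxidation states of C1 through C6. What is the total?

0

Assign +1 per bond to O/N/halogen, −1 per bond to H or an electropositive element, and 0 per bond to carbon. Tallying each carbon:
C1: 1C, 1H, 1O, 1I → 0 − 1 + 1 + 1 = +1
C2: 3C, 1O → 0 + 1 = +1
C3: 3C, 1Br → 0 + 1 = +1
C4: 2C, 2H → 0 − 2 = -2
C5: 2C, 2H → 0 − 2 = -2
C6: 1C, 1H, 1O, 1Br → 0 − 1 + 1 + 1 = +1
Sum = +1 + 1 + 1 − 2 − 2 + 1 = 0.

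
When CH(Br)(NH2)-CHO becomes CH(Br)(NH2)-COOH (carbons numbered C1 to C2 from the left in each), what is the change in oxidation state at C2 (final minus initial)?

+2

Before: C2 has 1 bond to C, 1 bond to H, 2 bonds to O → oxidation state +1.
After: C2 has 1 bond to C, 3 bonds to O → oxidation state +3.
Δ = +3 − (+1) = +2, so this is an oxidation at C2.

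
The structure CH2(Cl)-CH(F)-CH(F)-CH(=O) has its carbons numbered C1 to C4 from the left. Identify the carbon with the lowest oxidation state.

Tallying each carbon's bonds:
C1: 1C, 2H, 1Cl → 0 − 2 + 1 = -1
C2: 2C, 1H, 1F → 0 − 1 + 1 = 0
C3: 2C, 1H, 1F → 0 − 1 + 1 = 0
C4: 1C, 1H, 2O → 0 − 1 + 2 = +1
The most reduced carbon is C1 at -1.

C1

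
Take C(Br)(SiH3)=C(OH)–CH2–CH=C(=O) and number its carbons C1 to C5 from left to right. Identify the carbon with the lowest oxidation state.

C3

Tallying each carbon's bonds:
C1: 2C, 1Br, 1Si → 0 + 1 − 1 = 0
C2: 3C, 1O → 0 + 1 = +1
C3: 2C, 2H → 0 − 2 = -2
C4: 3C, 1H → 0 − 1 = -1
C5: 2C, 2O → 0 + 2 = +2
The most reduced carbon is C3 at -2.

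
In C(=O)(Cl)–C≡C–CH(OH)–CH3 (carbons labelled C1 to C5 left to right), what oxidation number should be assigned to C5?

C5 has one bond to C (0), one bond to H (-1), one bond to H (-1), one bond to H (-1).
Oxidation state = 0 − 1 − 1 − 1 = -3.

-3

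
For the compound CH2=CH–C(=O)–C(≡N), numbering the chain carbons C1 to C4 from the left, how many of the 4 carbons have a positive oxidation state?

Tallying each carbon's bonds:
C1: 2C, 2H → 0 − 2 = -2
C2: 3C, 1H → 0 − 1 = -1
C3: 2C, 2O → 0 + 2 = +2
C4: 1C, 3N → 0 + 3 = +3
2 carbons (C3, C4) meet the condition.

2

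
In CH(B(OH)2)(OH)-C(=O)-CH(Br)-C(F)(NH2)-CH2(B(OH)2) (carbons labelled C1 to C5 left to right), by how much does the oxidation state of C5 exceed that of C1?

C5: 1C, 2H, 1B → 0 − 2 − 1 = -3
C1: 1C, 1H, 1O, 1B → 0 − 1 + 1 − 1 = -1
Difference: -3 − (-1) = -2.

-2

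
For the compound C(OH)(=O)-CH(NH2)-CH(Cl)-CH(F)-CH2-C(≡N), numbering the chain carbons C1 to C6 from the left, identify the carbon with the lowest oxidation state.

C5

Bonds to more-electronegative neighbours contribute +1 each, bonds to H or metals contribute −1 each, and C–C bonds contribute 0. Tallying each carbon:
C1: 1C, 3O → 0 + 3 = +3
C2: 2C, 1H, 1N → 0 − 1 + 1 = 0
C3: 2C, 1H, 1Cl → 0 − 1 + 1 = 0
C4: 2C, 1H, 1F → 0 − 1 + 1 = 0
C5: 2C, 2H → 0 − 2 = -2
C6: 1C, 3N → 0 + 3 = +3
The most reduced carbon is C5 at -2.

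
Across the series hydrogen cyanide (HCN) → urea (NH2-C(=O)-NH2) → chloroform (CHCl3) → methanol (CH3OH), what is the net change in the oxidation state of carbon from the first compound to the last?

-4

Carbon oxidation states along the series — hydrogen cyanide: +2, urea: +4, chloroform: +2, methanol: -2.
Net change = -2 − (+2) = -4.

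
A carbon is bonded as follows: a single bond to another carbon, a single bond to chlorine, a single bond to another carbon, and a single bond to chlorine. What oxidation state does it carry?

+2

Each bond to a more electronegative atom (O, N, halogen) counts +1, each bond to a less electronegative atom (H, metal, B, Si) counts −1, and each C–C bond counts 0.
The carbon has one bond to C (0), one bond to C (0), one bond to Cl (+1), one bond to Cl (+1).
Oxidation state = 0 + 0 + 1 + 1 = +2.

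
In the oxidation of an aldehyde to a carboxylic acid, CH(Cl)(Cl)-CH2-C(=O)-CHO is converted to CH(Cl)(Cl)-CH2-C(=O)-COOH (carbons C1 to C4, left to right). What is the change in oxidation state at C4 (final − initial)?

Before: C4 has 1 bond to C, 1 bond to H, 2 bonds to O → oxidation state +1.
After: C4 has 1 bond to C, 3 bonds to O → oxidation state +3.
Δ = +3 − (+1) = +2, so this is an oxidation at C4.

+2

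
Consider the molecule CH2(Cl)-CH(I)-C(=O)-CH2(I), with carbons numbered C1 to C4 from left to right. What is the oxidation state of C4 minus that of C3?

C4: 1C, 2H, 1I → 0 − 2 + 1 = -1
C3: 2C, 2O → 0 + 2 = +2
Difference: -1 − (+2) = -3.

-3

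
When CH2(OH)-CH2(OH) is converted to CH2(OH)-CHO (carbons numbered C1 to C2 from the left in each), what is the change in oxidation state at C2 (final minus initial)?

Before: C2 has 1 bond to C, 2 bonds to H, 1 bond to O → oxidation state -1.
After: C2 has 1 bond to C, 1 bond to H, 2 bonds to O → oxidation state +1.
Δ = +1 − (-1) = +2, so this is an oxidation at C2.

+2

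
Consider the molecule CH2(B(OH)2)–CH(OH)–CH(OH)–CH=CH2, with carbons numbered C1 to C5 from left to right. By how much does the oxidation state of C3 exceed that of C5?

C3: 2C, 1H, 1O → 0 − 1 + 1 = 0
C5: 2C, 2H → 0 − 2 = -2
Difference: 0 − (-2) = +2.

+2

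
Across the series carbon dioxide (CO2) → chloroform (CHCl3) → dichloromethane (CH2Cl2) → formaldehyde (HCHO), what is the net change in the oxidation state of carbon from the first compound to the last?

-4

Carbon oxidation states along the series — carbon dioxide: +4, chloroform: +2, dichloromethane: 0, formaldehyde: 0.
Net change = 0 − (+4) = -4.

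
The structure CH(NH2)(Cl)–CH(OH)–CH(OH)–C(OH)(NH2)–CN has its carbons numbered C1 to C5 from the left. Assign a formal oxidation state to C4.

C4 has one bond to C (0), one bond to C (0), one bond to O (+1), one bond to N (+1).
Oxidation state = 0 + 0 + 1 + 1 = +2.

+2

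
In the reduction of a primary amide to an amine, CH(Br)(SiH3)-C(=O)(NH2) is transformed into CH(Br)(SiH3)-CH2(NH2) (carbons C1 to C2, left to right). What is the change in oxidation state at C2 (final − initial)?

-4

Before: C2 has 1 bond to C, 2 bonds to O, 1 bond to N → oxidation state +3.
After: C2 has 1 bond to C, 2 bonds to H, 1 bond to N → oxidation state -1.
Δ = -1 − (+3) = -4, so this is a reduction at C2.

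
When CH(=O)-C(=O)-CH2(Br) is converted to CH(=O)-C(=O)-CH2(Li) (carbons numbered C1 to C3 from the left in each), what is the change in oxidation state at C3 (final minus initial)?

Before: C3 has 1 bond to C, 2 bonds to H, 1 bond to Br → oxidation state -1.
After: C3 has 1 bond to C, 2 bonds to H, 1 bond to Li → oxidation state -3.
Δ = -3 − (-1) = -2, so this is a reduction at C3.

-2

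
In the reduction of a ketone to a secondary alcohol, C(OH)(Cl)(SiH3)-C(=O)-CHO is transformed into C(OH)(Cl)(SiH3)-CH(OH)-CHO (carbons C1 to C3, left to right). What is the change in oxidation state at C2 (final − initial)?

-2

Before: C2 has 2 bonds to C, 2 bonds to O → oxidation state +2.
After: C2 has 2 bonds to C, 1 bond to H, 1 bond to O → oxidation state 0.
Δ = 0 − (+2) = -2, so this is a reduction at C2.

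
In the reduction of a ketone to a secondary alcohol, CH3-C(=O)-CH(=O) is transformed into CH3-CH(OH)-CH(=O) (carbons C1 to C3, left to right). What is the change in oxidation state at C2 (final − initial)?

-2

Before: C2 has 2 bonds to C, 2 bonds to O → oxidation state +2.
After: C2 has 2 bonds to C, 1 bond to H, 1 bond to O → oxidation state 0.
Δ = 0 − (+2) = -2, so this is a reduction at C2.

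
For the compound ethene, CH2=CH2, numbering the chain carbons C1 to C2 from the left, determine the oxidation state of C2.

C2 has one bond to H (-1), one bond to H (-1), a double bond to C (2×0 = 0).
Oxidation state = -1 − 1 + 0 = -2.

-2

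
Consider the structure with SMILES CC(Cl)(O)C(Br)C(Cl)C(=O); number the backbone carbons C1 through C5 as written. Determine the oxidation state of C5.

+1

Each bond to a more electronegative atom (O, N, halogen) counts +1, each bond to a less electronegative atom (H, metal, B, Si) counts −1, and each C–C bond counts 0.
C5 has one bond to C (0), one bond to H (-1), a double bond to O (2×+1 = +2).
Oxidation state = 0 − 1 + 2 = +1.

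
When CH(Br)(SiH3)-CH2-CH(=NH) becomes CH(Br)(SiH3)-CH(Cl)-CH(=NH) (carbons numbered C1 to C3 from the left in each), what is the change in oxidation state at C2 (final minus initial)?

Before: C2 has 2 bonds to C, 2 bonds to H → oxidation state -2.
After: C2 has 2 bonds to C, 1 bond to H, 1 bond to Cl → oxidation state 0.
Δ = 0 − (-2) = +2, so this is an oxidation at C2.

+2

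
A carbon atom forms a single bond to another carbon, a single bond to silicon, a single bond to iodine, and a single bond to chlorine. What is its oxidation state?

+1

Assign +1 per bond to O/N/halogen, −1 per bond to H or an electropositive element, and 0 per bond to carbon.
The carbon has one bond to C (0), one bond to Si (-1), one bond to I (+1), one bond to Cl (+1).
Oxidation state = 0 − 1 + 1 + 1 = +1.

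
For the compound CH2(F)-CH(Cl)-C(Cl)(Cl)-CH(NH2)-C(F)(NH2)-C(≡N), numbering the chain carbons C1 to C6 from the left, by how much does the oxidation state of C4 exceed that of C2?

C4: 2C, 1H, 1N → 0 − 1 + 1 = 0
C2: 2C, 1H, 1Cl → 0 − 1 + 1 = 0
Difference: 0 − (0) = 0.

0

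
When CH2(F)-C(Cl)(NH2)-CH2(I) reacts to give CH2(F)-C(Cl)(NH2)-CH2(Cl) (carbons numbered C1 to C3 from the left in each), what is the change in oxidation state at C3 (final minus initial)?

Before: C3 has 1 bond to C, 2 bonds to H, 1 bond to I → oxidation state -1.
After: C3 has 1 bond to C, 2 bonds to H, 1 bond to Cl → oxidation state -1.
Δ = -1 − (-1) = 0, so no net redox change at C3.

0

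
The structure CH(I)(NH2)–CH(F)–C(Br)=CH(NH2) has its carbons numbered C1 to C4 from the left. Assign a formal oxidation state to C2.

0

Each bond to a more electronegative atom (O, N, halogen) counts +1, each bond to a less electronegative atom (H, metal, B, Si) counts −1, and each C–C bond counts 0.
C2 has one bond to C (0), one bond to C (0), one bond to H (-1), one bond to F (+1).
Oxidation state = 0 + 0 − 1 + 1 = 0.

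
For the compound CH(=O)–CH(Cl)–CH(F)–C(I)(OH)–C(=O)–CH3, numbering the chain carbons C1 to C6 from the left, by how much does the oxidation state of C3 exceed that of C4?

-2

C3: 2C, 1H, 1F → 0 − 1 + 1 = 0
C4: 2C, 1O, 1I → 0 + 1 + 1 = +2
Difference: 0 − (+2) = -2.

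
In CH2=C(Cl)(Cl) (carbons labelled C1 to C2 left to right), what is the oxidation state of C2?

Each bond to a more electronegative atom (O, N, halogen) counts +1, each bond to a less electronegative atom (H, metal, B, Si) counts −1, and each C–C bond counts 0.
C2 has a double bond to C (2×0 = 0), one bond to Cl (+1), one bond to Cl (+1).
Oxidation state = 0 + 1 + 1 = +2.

+2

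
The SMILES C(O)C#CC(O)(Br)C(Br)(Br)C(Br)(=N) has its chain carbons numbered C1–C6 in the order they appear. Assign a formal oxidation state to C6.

Each bond to a more electronegative atom (O, N, halogen) counts +1, each bond to a less electronegative atom (H, metal, B, Si) counts −1, and each C–C bond counts 0.
C6 has one bond to C (0), one bond to Br (+1), a double bond to N (2×+1 = +2).
Oxidation state = 0 + 1 + 2 = +3.

+3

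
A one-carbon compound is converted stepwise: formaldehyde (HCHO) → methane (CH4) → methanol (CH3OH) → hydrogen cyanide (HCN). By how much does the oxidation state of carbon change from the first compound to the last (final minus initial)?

Carbon oxidation states along the series — formaldehyde: 0, methane: -4, methanol: -2, hydrogen cyanide: +2.
Net change = +2 − (0) = +2.

+2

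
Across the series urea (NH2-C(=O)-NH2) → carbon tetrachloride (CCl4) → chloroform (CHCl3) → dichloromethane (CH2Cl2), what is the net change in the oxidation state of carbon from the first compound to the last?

Carbon oxidation states along the series — urea: +4, carbon tetrachloride: +4, chloroform: +2, dichloromethane: 0.
Net change = 0 − (+4) = -4.

-4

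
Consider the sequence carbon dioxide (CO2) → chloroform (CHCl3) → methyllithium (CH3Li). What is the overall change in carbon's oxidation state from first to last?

-8

Carbon oxidation states along the series — carbon dioxide: +4, chloroform: +2, methyllithium: -4.
Net change = -4 − (+4) = -8.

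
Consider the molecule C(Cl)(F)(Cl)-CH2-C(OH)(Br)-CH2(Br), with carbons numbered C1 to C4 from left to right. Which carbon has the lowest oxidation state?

C2

Assign +1 per bond to O/N/halogen, −1 per bond to H or an electropositive element, and 0 per bond to carbon. Tallying each carbon:
C1: 1C, 1F, 2Cl → 0 + 1 + 2 = +3
C2: 2C, 2H → 0 − 2 = -2
C3: 2C, 1O, 1Br → 0 + 1 + 1 = +2
C4: 1C, 2H, 1Br → 0 − 2 + 1 = -1
The most reduced carbon is C2 at -2.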